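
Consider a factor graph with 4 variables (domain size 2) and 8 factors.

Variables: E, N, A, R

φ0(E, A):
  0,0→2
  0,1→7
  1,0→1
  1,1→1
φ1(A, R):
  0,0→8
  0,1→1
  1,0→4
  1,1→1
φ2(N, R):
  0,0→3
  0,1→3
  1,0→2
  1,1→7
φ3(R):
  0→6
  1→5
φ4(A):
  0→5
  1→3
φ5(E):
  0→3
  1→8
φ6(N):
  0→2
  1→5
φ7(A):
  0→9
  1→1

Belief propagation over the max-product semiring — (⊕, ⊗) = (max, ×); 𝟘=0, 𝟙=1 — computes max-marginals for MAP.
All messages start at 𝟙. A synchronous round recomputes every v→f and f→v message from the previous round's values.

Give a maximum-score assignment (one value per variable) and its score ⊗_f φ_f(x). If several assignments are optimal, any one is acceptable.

init: all messages = 𝟙 over 2 values
r1 m[φ0→E] = [7, 1]
r1 m[φ0→A] = [2, 7]
r1 m[φ1→A] = [8, 4]
r1 m[φ1→R] = [8, 1]
r1 m[φ2→N] = [3, 7]
r1 m[φ2→R] = [3, 7]
r1 m[φ3→R] = [6, 5]
r1 m[φ4→A] = [5, 3]
r1 m[φ5→E] = [3, 8]
r1 m[φ6→N] = [2, 5]
r1 m[φ7→A] = [9, 1]
r1 m[E→φ0] = [1, 1]
r1 m[E→φ5] = [1, 1]
r1 m[N→φ2] = [1, 1]
r1 m[N→φ6] = [1, 1]
r1 m[A→φ0] = [1, 1]
r1 m[A→φ1] = [1, 1]
r1 m[A→φ4] = [1, 1]
r1 m[A→φ7] = [1, 1]
r1 m[R→φ1] = [1, 1]
r1 m[R→φ2] = [1, 1]
r1 m[R→φ3] = [1, 1]
r2 m[φ0→E] = [7, 1]
r2 m[φ0→A] = [2, 7]
r2 m[φ1→A] = [8, 4]
r2 m[φ1→R] = [8, 1]
r2 m[φ2→N] = [3, 7]
r2 m[φ2→R] = [3, 7]
r2 m[φ3→R] = [6, 5]
r2 m[φ4→A] = [5, 3]
r2 m[φ5→E] = [3, 8]
r2 m[φ6→N] = [2, 5]
r2 m[φ7→A] = [9, 1]
r2 m[E→φ0] = [3, 8]
r2 m[E→φ5] = [7, 1]
r2 m[N→φ2] = [2, 5]
r2 m[N→φ6] = [3, 7]
r2 m[A→φ0] = [360, 12]
r2 m[A→φ1] = [90, 21]
r2 m[A→φ4] = [144, 28]
r2 m[A→φ7] = [80, 84]
r2 m[R→φ1] = [18, 35]
r2 m[R→φ2] = [48, 5]
r2 m[R→φ3] = [24, 7]
r3 m[φ0→E] = [720, 360]
r3 m[φ0→A] = [8, 21]
r3 m[φ1→A] = [144, 72]
r3 m[φ1→R] = [720, 90]
r3 m[φ2→N] = [144, 96]
r3 m[φ2→R] = [10, 35]
r3 m[φ3→R] = [6, 5]
r3 m[φ4→A] = [5, 3]
r3 m[φ5→E] = [3, 8]
r3 m[φ6→N] = [2, 5]
r3 m[φ7→A] = [9, 1]
r3 m[E→φ0] = [3, 8]
r3 m[E→φ5] = [7, 1]
r3 m[N→φ2] = [2, 5]
r3 m[N→φ6] = [3, 7]
r3 m[A→φ0] = [360, 12]
r3 m[A→φ1] = [90, 21]
r3 m[A→φ4] = [144, 28]
r3 m[A→φ7] = [80, 84]
r3 m[R→φ1] = [18, 35]
r3 m[R→φ2] = [48, 5]
r3 m[R→φ3] = [24, 7]
r4 m[φ0→E] = [720, 360]
r4 m[φ0→A] = [8, 21]
r4 m[φ1→A] = [144, 72]
r4 m[φ1→R] = [720, 90]
r4 m[φ2→N] = [144, 96]
r4 m[φ2→R] = [10, 35]
r4 m[φ3→R] = [6, 5]
r4 m[φ4→A] = [5, 3]
r4 m[φ5→E] = [3, 8]
r4 m[φ6→N] = [2, 5]
r4 m[φ7→A] = [9, 1]
r4 m[E→φ0] = [3, 8]
r4 m[E→φ5] = [720, 360]
r4 m[N→φ2] = [2, 5]
r4 m[N→φ6] = [144, 96]
r4 m[A→φ0] = [6480, 216]
r4 m[A→φ1] = [360, 63]
r4 m[A→φ4] = [10368, 1512]
r4 m[A→φ7] = [5760, 4536]
r4 m[R→φ1] = [60, 175]
r4 m[R→φ2] = [4320, 450]
r4 m[R→φ3] = [7200, 3150]
r5 m[φ0→E] = [12960, 6480]
r5 m[φ0→A] = [8, 21]
r5 m[φ1→A] = [480, 240]
r5 m[φ1→R] = [2880, 360]
r5 m[φ2→N] = [12960, 8640]
r5 m[φ2→R] = [10, 35]
r5 m[φ3→R] = [6, 5]
r5 m[φ4→A] = [5, 3]
r5 m[φ5→E] = [3, 8]
r5 m[φ6→N] = [2, 5]
r5 m[φ7→A] = [9, 1]
r5 m[E→φ0] = [3, 8]
r5 m[E→φ5] = [720, 360]
r5 m[N→φ2] = [2, 5]
r5 m[N→φ6] = [144, 96]
r5 m[A→φ0] = [6480, 216]
r5 m[A→φ1] = [360, 63]
r5 m[A→φ4] = [10368, 1512]
r5 m[A→φ7] = [5760, 4536]
r5 m[R→φ1] = [60, 175]
r5 m[R→φ2] = [4320, 450]
r5 m[R→φ3] = [7200, 3150]
r6 m[φ0→E] = [12960, 6480]
r6 m[φ0→A] = [8, 21]
r6 m[φ1→A] = [480, 240]
r6 m[φ1→R] = [2880, 360]
r6 m[φ2→N] = [12960, 8640]
r6 m[φ2→R] = [10, 35]
r6 m[φ3→R] = [6, 5]
r6 m[φ4→A] = [5, 3]
r6 m[φ5→E] = [3, 8]
r6 m[φ6→N] = [2, 5]
r6 m[φ7→A] = [9, 1]
r6 m[E→φ0] = [3, 8]
r6 m[E→φ5] = [12960, 6480]
r6 m[N→φ2] = [2, 5]
r6 m[N→φ6] = [12960, 8640]
r6 m[A→φ0] = [21600, 720]
r6 m[A→φ1] = [360, 63]
r6 m[A→φ4] = [34560, 5040]
r6 m[A→φ7] = [19200, 15120]
r6 m[R→φ1] = [60, 175]
r6 m[R→φ2] = [17280, 1800]
r6 m[R→φ3] = [28800, 12600]
r7 m[φ0→E] = [43200, 21600]
r7 m[φ0→A] = [8, 21]
r7 m[φ1→A] = [480, 240]
r7 m[φ1→R] = [2880, 360]
r7 m[φ2→N] = [51840, 34560]
r7 m[φ2→R] = [10, 35]
r7 m[φ3→R] = [6, 5]
r7 m[φ4→A] = [5, 3]
r7 m[φ5→E] = [3, 8]
r7 m[φ6→N] = [2, 5]
r7 m[φ7→A] = [9, 1]
r7 m[E→φ0] = [3, 8]
r7 m[E→φ5] = [12960, 6480]
r7 m[N→φ2] = [2, 5]
r7 m[N→φ6] = [12960, 8640]
r7 m[A→φ0] = [21600, 720]
r7 m[A→φ1] = [360, 63]
r7 m[A→φ4] = [34560, 5040]
r7 m[A→φ7] = [19200, 15120]
r7 m[R→φ1] = [60, 175]
r7 m[R→φ2] = [17280, 1800]
r7 m[R→φ3] = [28800, 12600]
r8 m[φ0→E] = [43200, 21600]
r8 m[φ0→A] = [8, 21]
r8 m[φ1→A] = [480, 240]
r8 m[φ1→R] = [2880, 360]
r8 m[φ2→N] = [51840, 34560]
r8 m[φ2→R] = [10, 35]
r8 m[φ3→R] = [6, 5]
r8 m[φ4→A] = [5, 3]
r8 m[φ5→E] = [3, 8]
r8 m[φ6→N] = [2, 5]
r8 m[φ7→A] = [9, 1]
r8 m[E→φ0] = [3, 8]
r8 m[E→φ5] = [43200, 21600]
r8 m[N→φ2] = [2, 5]
r8 m[N→φ6] = [51840, 34560]
r8 m[A→φ0] = [21600, 720]
r8 m[A→φ1] = [360, 63]
r8 m[A→φ4] = [34560, 5040]
r8 m[A→φ7] = [19200, 15120]
r8 m[R→φ1] = [60, 175]
r8 m[R→φ2] = [17280, 1800]
r8 m[R→φ3] = [28800, 12600]
r9 m[φ0→E] = [43200, 21600]
r9 m[φ0→A] = [8, 21]
r9 m[φ1→A] = [480, 240]
r9 m[φ1→R] = [2880, 360]
r9 m[φ2→N] = [51840, 34560]
r9 m[φ2→R] = [10, 35]
r9 m[φ3→R] = [6, 5]
r9 m[φ4→A] = [5, 3]
r9 m[φ5→E] = [3, 8]
r9 m[φ6→N] = [2, 5]
r9 m[φ7→A] = [9, 1]
r9 m[E→φ0] = [3, 8]
r9 m[E→φ5] = [43200, 21600]
r9 m[N→φ2] = [2, 5]
r9 m[N→φ6] = [51840, 34560]
r9 m[A→φ0] = [21600, 720]
r9 m[A→φ1] = [360, 63]
r9 m[A→φ4] = [34560, 5040]
r9 m[A→φ7] = [19200, 15120]
r9 m[R→φ1] = [60, 175]
r9 m[R→φ2] = [17280, 1800]
r9 m[R→φ3] = [28800, 12600]
fixed point reached at round 9
traceback from E: (E=1, N=1, A=0, R=0), score=172800

assignment: (E=1, N=1, A=0, R=0); score = 172800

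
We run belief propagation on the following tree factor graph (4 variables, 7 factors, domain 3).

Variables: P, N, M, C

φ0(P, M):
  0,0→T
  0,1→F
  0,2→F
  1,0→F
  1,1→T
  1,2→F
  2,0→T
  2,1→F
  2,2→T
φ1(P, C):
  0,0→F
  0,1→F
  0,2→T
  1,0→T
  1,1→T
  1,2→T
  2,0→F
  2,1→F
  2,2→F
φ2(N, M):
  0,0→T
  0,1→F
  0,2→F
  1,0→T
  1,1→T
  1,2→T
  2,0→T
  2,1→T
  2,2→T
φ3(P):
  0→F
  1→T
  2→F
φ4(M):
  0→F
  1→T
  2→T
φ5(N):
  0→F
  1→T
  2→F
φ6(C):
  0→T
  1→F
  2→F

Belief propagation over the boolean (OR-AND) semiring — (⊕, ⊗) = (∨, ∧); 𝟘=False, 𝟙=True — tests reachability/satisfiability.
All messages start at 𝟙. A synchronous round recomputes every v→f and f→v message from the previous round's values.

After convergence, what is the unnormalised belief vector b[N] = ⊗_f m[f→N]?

b[N] = [F, T, F]

init: all messages = 𝟙 over 3 values
r1 m[φ0→P] = [T, T, T]
r1 m[φ0→M] = [T, T, T]
r1 m[φ1→P] = [T, T, F]
r1 m[φ1→C] = [T, T, T]
r1 m[φ2→N] = [T, T, T]
r1 m[φ2→M] = [T, T, T]
r1 m[φ3→P] = [F, T, F]
r1 m[φ4→M] = [F, T, T]
r1 m[φ5→N] = [F, T, F]
r1 m[φ6→C] = [T, F, F]
r1 m[P→φ0] = [T, T, T]
r1 m[P→φ1] = [T, T, T]
r1 m[P→φ3] = [T, T, T]
r1 m[N→φ2] = [T, T, T]
r1 m[N→φ5] = [T, T, T]
r1 m[M→φ0] = [T, T, T]
r1 m[M→φ2] = [T, T, T]
r1 m[M→φ4] = [T, T, T]
r1 m[C→φ1] = [T, T, T]
r1 m[C→φ6] = [T, T, T]
r2 m[φ0→P] = [T, T, T]
r2 m[φ0→M] = [T, T, T]
r2 m[φ1→P] = [T, T, F]
r2 m[φ1→C] = [T, T, T]
r2 m[φ2→N] = [T, T, T]
r2 m[φ2→M] = [T, T, T]
r2 m[φ3→P] = [F, T, F]
r2 m[φ4→M] = [F, T, T]
r2 m[φ5→N] = [F, T, F]
r2 m[φ6→C] = [T, F, F]
r2 m[P→φ0] = [F, T, F]
r2 m[P→φ1] = [F, T, F]
r2 m[P→φ3] = [T, T, F]
r2 m[N→φ2] = [F, T, F]
r2 m[N→φ5] = [T, T, T]
r2 m[M→φ0] = [F, T, T]
r2 m[M→φ2] = [F, T, T]
r2 m[M→φ4] = [T, T, T]
r2 m[C→φ1] = [T, F, F]
r2 m[C→φ6] = [T, T, T]
r3 m[φ0→P] = [F, T, T]
r3 m[φ0→M] = [F, T, F]
r3 m[φ1→P] = [F, T, F]
r3 m[φ1→C] = [T, T, T]
r3 m[φ2→N] = [F, T, T]
r3 m[φ2→M] = [T, T, T]
r3 m[φ3→P] = [F, T, F]
r3 m[φ4→M] = [F, T, T]
r3 m[φ5→N] = [F, T, F]
r3 m[φ6→C] = [T, F, F]
r3 m[P→φ0] = [F, T, F]
r3 m[P→φ1] = [F, T, F]
r3 m[P→φ3] = [T, T, F]
r3 m[N→φ2] = [F, T, F]
r3 m[N→φ5] = [T, T, T]
r3 m[M→φ0] = [F, T, T]
r3 m[M→φ2] = [F, T, T]
r3 m[M→φ4] = [T, T, T]
r3 m[C→φ1] = [T, F, F]
r3 m[C→φ6] = [T, T, T]
r4 m[φ0→P] = [F, T, T]
r4 m[φ0→M] = [F, T, F]
r4 m[φ1→P] = [F, T, F]
r4 m[φ1→C] = [T, T, T]
r4 m[φ2→N] = [F, T, T]
r4 m[φ2→M] = [T, T, T]
r4 m[φ3→P] = [F, T, F]
r4 m[φ4→M] = [F, T, T]
r4 m[φ5→N] = [F, T, F]
r4 m[φ6→C] = [T, F, F]
r4 m[P→φ0] = [F, T, F]
r4 m[P→φ1] = [F, T, F]
r4 m[P→φ3] = [F, T, F]
r4 m[N→φ2] = [F, T, F]
r4 m[N→φ5] = [F, T, T]
r4 m[M→φ0] = [F, T, T]
r4 m[M→φ2] = [F, T, F]
r4 m[M→φ4] = [F, T, F]
r4 m[C→φ1] = [T, F, F]
r4 m[C→φ6] = [T, T, T]
r5 m[φ0→P] = [F, T, T]
r5 m[φ0→M] = [F, T, F]
r5 m[φ1→P] = [F, T, F]
r5 m[φ1→C] = [T, T, T]
r5 m[φ2→N] = [F, T, T]
r5 m[φ2→M] = [T, T, T]
r5 m[φ3→P] = [F, T, F]
r5 m[φ4→M] = [F, T, T]
r5 m[φ5→N] = [F, T, F]
r5 m[φ6→C] = [T, F, F]
r5 m[P→φ0] = [F, T, F]
r5 m[P→φ1] = [F, T, F]
r5 m[P→φ3] = [F, T, F]
r5 m[N→φ2] = [F, T, F]
r5 m[N→φ5] = [F, T, T]
r5 m[M→φ0] = [F, T, T]
r5 m[M→φ2] = [F, T, F]
r5 m[M→φ4] = [F, T, F]
r5 m[C→φ1] = [T, F, F]
r5 m[C→φ6] = [T, T, T]
fixed point reached at round 5
b[N] = ⊗ incoming = [F, T, F]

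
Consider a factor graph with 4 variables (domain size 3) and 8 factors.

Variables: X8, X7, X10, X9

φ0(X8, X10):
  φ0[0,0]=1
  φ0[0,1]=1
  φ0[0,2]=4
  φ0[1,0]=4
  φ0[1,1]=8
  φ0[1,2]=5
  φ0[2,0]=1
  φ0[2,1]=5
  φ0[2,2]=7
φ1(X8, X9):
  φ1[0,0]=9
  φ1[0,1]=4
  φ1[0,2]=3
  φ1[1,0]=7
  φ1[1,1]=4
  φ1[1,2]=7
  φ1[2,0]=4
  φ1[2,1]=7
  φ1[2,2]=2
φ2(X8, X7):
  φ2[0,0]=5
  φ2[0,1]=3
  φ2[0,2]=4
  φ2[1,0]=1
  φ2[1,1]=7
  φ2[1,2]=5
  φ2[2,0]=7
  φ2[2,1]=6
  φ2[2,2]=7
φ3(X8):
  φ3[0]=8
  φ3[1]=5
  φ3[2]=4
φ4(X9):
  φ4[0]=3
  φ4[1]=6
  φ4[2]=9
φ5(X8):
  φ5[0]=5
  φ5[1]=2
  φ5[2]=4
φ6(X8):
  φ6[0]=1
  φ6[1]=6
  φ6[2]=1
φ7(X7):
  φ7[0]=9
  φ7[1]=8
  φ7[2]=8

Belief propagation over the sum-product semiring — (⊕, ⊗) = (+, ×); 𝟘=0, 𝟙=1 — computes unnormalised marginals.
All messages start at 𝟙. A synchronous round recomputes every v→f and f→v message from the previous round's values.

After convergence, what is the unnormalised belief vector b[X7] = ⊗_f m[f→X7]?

init: all messages = 𝟙 over 3 values
r1 m[φ0→X8] = [6, 17, 13]
r1 m[φ0→X10] = [6, 14, 16]
r1 m[φ1→X8] = [16, 18, 13]
r1 m[φ1→X9] = [20, 15, 12]
r1 m[φ2→X8] = [12, 13, 20]
r1 m[φ2→X7] = [13, 16, 16]
r1 m[φ3→X8] = [8, 5, 4]
r1 m[φ4→X9] = [3, 6, 9]
r1 m[φ5→X8] = [5, 2, 4]
r1 m[φ6→X8] = [1, 6, 1]
r1 m[φ7→X7] = [9, 8, 8]
r1 m[X8→φ0] = [1, 1, 1]
r1 m[X8→φ1] = [1, 1, 1]
r1 m[X8→φ2] = [1, 1, 1]
r1 m[X8→φ3] = [1, 1, 1]
r1 m[X8→φ5] = [1, 1, 1]
r1 m[X8→φ6] = [1, 1, 1]
r1 m[X7→φ2] = [1, 1, 1]
r1 m[X7→φ7] = [1, 1, 1]
r1 m[X10→φ0] = [1, 1, 1]
r1 m[X9→φ1] = [1, 1, 1]
r1 m[X9→φ4] = [1, 1, 1]
r2 m[φ0→X8] = [6, 17, 13]
r2 m[φ0→X10] = [6, 14, 16]
r2 m[φ1→X8] = [16, 18, 13]
r2 m[φ1→X9] = [20, 15, 12]
r2 m[φ2→X8] = [12, 13, 20]
r2 m[φ2→X7] = [13, 16, 16]
r2 m[φ3→X8] = [8, 5, 4]
r2 m[φ4→X9] = [3, 6, 9]
r2 m[φ5→X8] = [5, 2, 4]
r2 m[φ6→X8] = [1, 6, 1]
r2 m[φ7→X7] = [9, 8, 8]
r2 m[X8→φ0] = [7680, 14040, 4160]
r2 m[X8→φ1] = [2880, 13260, 4160]
r2 m[X8→φ2] = [3840, 18360, 2704]
r2 m[X8→φ3] = [5760, 47736, 13520]
r2 m[X8→φ5] = [9216, 119340, 13520]
r2 m[X8→φ6] = [46080, 39780, 54080]
r2 m[X7→φ2] = [9, 8, 8]
r2 m[X7→φ7] = [13, 16, 16]
r2 m[X10→φ0] = [1, 1, 1]
r2 m[X9→φ1] = [3, 6, 9]
r2 m[X9→φ4] = [20, 15, 12]
r3 m[φ0→X8] = [6, 17, 13]
r3 m[φ0→X10] = [68000, 140800, 130040]
r3 m[φ1→X8] = [78, 108, 72]
r3 m[φ1→X9] = [135380, 93680, 109780]
r3 m[φ2→X8] = [101, 105, 167]
r3 m[φ2→X7] = [56488, 156264, 126088]
r3 m[φ3→X8] = [8, 5, 4]
r3 m[φ4→X9] = [3, 6, 9]
r3 m[φ5→X8] = [5, 2, 4]
r3 m[φ6→X8] = [1, 6, 1]
r3 m[φ7→X7] = [9, 8, 8]
r3 m[X8→φ0] = [7680, 14040, 4160]
r3 m[X8→φ1] = [2880, 13260, 4160]
r3 m[X8→φ2] = [3840, 18360, 2704]
r3 m[X8→φ3] = [5760, 47736, 13520]
r3 m[X8→φ5] = [9216, 119340, 13520]
r3 m[X8→φ6] = [46080, 39780, 54080]
r3 m[X7→φ2] = [9, 8, 8]
r3 m[X7→φ7] = [13, 16, 16]
r3 m[X10→φ0] = [1, 1, 1]
r3 m[X9→φ1] = [3, 6, 9]
r3 m[X9→φ4] = [20, 15, 12]
r4 m[φ0→X8] = [6, 17, 13]
r4 m[φ0→X10] = [68000, 140800, 130040]
r4 m[φ1→X8] = [78, 108, 72]
r4 m[φ1→X9] = [135380, 93680, 109780]
r4 m[φ2→X8] = [101, 105, 167]
r4 m[φ2→X7] = [56488, 156264, 126088]
r4 m[φ3→X8] = [8, 5, 4]
r4 m[φ4→X9] = [3, 6, 9]
r4 m[φ5→X8] = [5, 2, 4]
r4 m[φ6→X8] = [1, 6, 1]
r4 m[φ7→X7] = [9, 8, 8]
r4 m[X8→φ0] = [315120, 680400, 192384]
r4 m[X8→φ1] = [24240, 107100, 34736]
r4 m[X8→φ2] = [18720, 110160, 14976]
r4 m[X8→φ3] = [236340, 2313360, 625248]
r4 m[X8→φ5] = [378144, 5783400, 625248]
r4 m[X8→φ6] = [1890720, 1927800, 2500992]
r4 m[X7→φ2] = [9, 8, 8]
r4 m[X7→φ7] = [56488, 156264, 126088]
r4 m[X10→φ0] = [1, 1, 1]
r4 m[X9→φ1] = [3, 6, 9]
r4 m[X9→φ4] = [135380, 93680, 109780]
r5 m[φ0→X8] = [6, 17, 13]
r5 m[φ0→X10] = [3229104, 6720240, 6009168]
r5 m[φ1→X8] = [78, 108, 72]
r5 m[φ1→X9] = [1106804, 768512, 891892]
r5 m[φ2→X8] = [101, 105, 167]
r5 m[φ2→X7] = [308592, 917136, 730512]
r5 m[φ3→X8] = [8, 5, 4]
r5 m[φ4→X9] = [3, 6, 9]
r5 m[φ5→X8] = [5, 2, 4]
r5 m[φ6→X8] = [1, 6, 1]
r5 m[φ7→X7] = [9, 8, 8]
r5 m[X8→φ0] = [315120, 680400, 192384]
r5 m[X8→φ1] = [24240, 107100, 34736]
r5 m[X8→φ2] = [18720, 110160, 14976]
r5 m[X8→φ3] = [236340, 2313360, 625248]
r5 m[X8→φ5] = [378144, 5783400, 625248]
r5 m[X8→φ6] = [1890720, 1927800, 2500992]
r5 m[X7→φ2] = [9, 8, 8]
r5 m[X7→φ7] = [56488, 156264, 126088]
r5 m[X10→φ0] = [1, 1, 1]
r5 m[X9→φ1] = [3, 6, 9]
r5 m[X9→φ4] = [135380, 93680, 109780]
r6 m[φ0→X8] = [6, 17, 13]
r6 m[φ0→X10] = [3229104, 6720240, 6009168]
r6 m[φ1→X8] = [78, 108, 72]
r6 m[φ1→X9] = [1106804, 768512, 891892]
r6 m[φ2→X8] = [101, 105, 167]
r6 m[φ2→X7] = [308592, 917136, 730512]
r6 m[φ3→X8] = [8, 5, 4]
r6 m[φ4→X9] = [3, 6, 9]
r6 m[φ5→X8] = [5, 2, 4]
r6 m[φ6→X8] = [1, 6, 1]
r6 m[φ7→X7] = [9, 8, 8]
r6 m[X8→φ0] = [315120, 680400, 192384]
r6 m[X8→φ1] = [24240, 107100, 34736]
r6 m[X8→φ2] = [18720, 110160, 14976]
r6 m[X8→φ3] = [236340, 2313360, 625248]
r6 m[X8→φ5] = [378144, 5783400, 625248]
r6 m[X8→φ6] = [1890720, 1927800, 2500992]
r6 m[X7→φ2] = [9, 8, 8]
r6 m[X7→φ7] = [308592, 917136, 730512]
r6 m[X10→φ0] = [1, 1, 1]
r6 m[X9→φ1] = [3, 6, 9]
r6 m[X9→φ4] = [1106804, 768512, 891892]
r7 m[φ0→X8] = [6, 17, 13]
r7 m[φ0→X10] = [3229104, 6720240, 6009168]
r7 m[φ1→X8] = [78, 108, 72]
r7 m[φ1→X9] = [1106804, 768512, 891892]
r7 m[φ2→X8] = [101, 105, 167]
r7 m[φ2→X7] = [308592, 917136, 730512]
r7 m[φ3→X8] = [8, 5, 4]
r7 m[φ4→X9] = [3, 6, 9]
r7 m[φ5→X8] = [5, 2, 4]
r7 m[φ6→X8] = [1, 6, 1]
r7 m[φ7→X7] = [9, 8, 8]
r7 m[X8→φ0] = [315120, 680400, 192384]
r7 m[X8→φ1] = [24240, 107100, 34736]
r7 m[X8→φ2] = [18720, 110160, 14976]
r7 m[X8→φ3] = [236340, 2313360, 625248]
r7 m[X8→φ5] = [378144, 5783400, 625248]
r7 m[X8→φ6] = [1890720, 1927800, 2500992]
r7 m[X7→φ2] = [9, 8, 8]
r7 m[X7→φ7] = [308592, 917136, 730512]
r7 m[X10→φ0] = [1, 1, 1]
r7 m[X9→φ1] = [3, 6, 9]
r7 m[X9→φ4] = [1106804, 768512, 891892]
fixed point reached at round 7
b[X7] = ⊗ incoming = [2777328, 7337088, 5844096]

b[X7] = [2777328, 7337088, 5844096]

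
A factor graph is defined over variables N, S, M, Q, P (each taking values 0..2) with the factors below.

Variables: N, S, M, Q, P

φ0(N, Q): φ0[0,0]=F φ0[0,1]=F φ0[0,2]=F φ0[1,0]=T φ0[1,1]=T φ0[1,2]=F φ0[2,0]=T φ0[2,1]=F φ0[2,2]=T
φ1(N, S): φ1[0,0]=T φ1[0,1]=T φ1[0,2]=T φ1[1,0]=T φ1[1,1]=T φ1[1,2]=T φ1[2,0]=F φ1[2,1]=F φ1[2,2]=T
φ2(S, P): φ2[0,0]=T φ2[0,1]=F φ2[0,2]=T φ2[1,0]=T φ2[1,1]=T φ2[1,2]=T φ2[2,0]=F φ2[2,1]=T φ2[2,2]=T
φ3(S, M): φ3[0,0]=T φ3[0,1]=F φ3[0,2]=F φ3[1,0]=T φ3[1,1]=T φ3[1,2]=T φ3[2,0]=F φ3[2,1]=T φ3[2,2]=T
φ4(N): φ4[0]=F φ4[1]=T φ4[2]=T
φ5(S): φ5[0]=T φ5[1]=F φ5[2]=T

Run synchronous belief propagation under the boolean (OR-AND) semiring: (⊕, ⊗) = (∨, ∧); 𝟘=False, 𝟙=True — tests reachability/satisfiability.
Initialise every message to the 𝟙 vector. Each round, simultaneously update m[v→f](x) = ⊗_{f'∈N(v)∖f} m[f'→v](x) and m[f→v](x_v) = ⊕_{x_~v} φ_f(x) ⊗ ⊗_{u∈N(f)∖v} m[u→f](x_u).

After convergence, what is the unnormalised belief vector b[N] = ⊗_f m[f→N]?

init: all messages = 𝟙 over 3 values
r1 m[φ0→N] = [F, T, T]
r1 m[φ0→Q] = [T, T, T]
r1 m[φ1→N] = [T, T, T]
r1 m[φ1→S] = [T, T, T]
r1 m[φ2→S] = [T, T, T]
r1 m[φ2→P] = [T, T, T]
r1 m[φ3→S] = [T, T, T]
r1 m[φ3→M] = [T, T, T]
r1 m[φ4→N] = [F, T, T]
r1 m[φ5→S] = [T, F, T]
r1 m[N→φ0] = [T, T, T]
r1 m[N→φ1] = [T, T, T]
r1 m[N→φ4] = [T, T, T]
r1 m[S→φ1] = [T, T, T]
r1 m[S→φ2] = [T, T, T]
r1 m[S→φ3] = [T, T, T]
r1 m[S→φ5] = [T, T, T]
r1 m[M→φ3] = [T, T, T]
r1 m[Q→φ0] = [T, T, T]
r1 m[P→φ2] = [T, T, T]
r2 m[φ0→N] = [F, T, T]
r2 m[φ0→Q] = [T, T, T]
r2 m[φ1→N] = [T, T, T]
r2 m[φ1→S] = [T, T, T]
r2 m[φ2→S] = [T, T, T]
r2 m[φ2→P] = [T, T, T]
r2 m[φ3→S] = [T, T, T]
r2 m[φ3→M] = [T, T, T]
r2 m[φ4→N] = [F, T, T]
r2 m[φ5→S] = [T, F, T]
r2 m[N→φ0] = [F, T, T]
r2 m[N→φ1] = [F, T, T]
r2 m[N→φ4] = [F, T, T]
r2 m[S→φ1] = [T, F, T]
r2 m[S→φ2] = [T, F, T]
r2 m[S→φ3] = [T, F, T]
r2 m[S→φ5] = [T, T, T]
r2 m[M→φ3] = [T, T, T]
r2 m[Q→φ0] = [T, T, T]
r2 m[P→φ2] = [T, T, T]
r3 m[φ0→N] = [F, T, T]
r3 m[φ0→Q] = [T, T, T]
r3 m[φ1→N] = [T, T, T]
r3 m[φ1→S] = [T, T, T]
r3 m[φ2→S] = [T, T, T]
r3 m[φ2→P] = [T, T, T]
r3 m[φ3→S] = [T, T, T]
r3 m[φ3→M] = [T, T, T]
r3 m[φ4→N] = [F, T, T]
r3 m[φ5→S] = [T, F, T]
r3 m[N→φ0] = [F, T, T]
r3 m[N→φ1] = [F, T, T]
r3 m[N→φ4] = [F, T, T]
r3 m[S→φ1] = [T, F, T]
r3 m[S→φ2] = [T, F, T]
r3 m[S→φ3] = [T, F, T]
r3 m[S→φ5] = [T, T, T]
r3 m[M→φ3] = [T, T, T]
r3 m[Q→φ0] = [T, T, T]
r3 m[P→φ2] = [T, T, T]
fixed point reached at round 3
b[N] = ⊗ incoming = [F, T, T]

b[N] = [F, T, T]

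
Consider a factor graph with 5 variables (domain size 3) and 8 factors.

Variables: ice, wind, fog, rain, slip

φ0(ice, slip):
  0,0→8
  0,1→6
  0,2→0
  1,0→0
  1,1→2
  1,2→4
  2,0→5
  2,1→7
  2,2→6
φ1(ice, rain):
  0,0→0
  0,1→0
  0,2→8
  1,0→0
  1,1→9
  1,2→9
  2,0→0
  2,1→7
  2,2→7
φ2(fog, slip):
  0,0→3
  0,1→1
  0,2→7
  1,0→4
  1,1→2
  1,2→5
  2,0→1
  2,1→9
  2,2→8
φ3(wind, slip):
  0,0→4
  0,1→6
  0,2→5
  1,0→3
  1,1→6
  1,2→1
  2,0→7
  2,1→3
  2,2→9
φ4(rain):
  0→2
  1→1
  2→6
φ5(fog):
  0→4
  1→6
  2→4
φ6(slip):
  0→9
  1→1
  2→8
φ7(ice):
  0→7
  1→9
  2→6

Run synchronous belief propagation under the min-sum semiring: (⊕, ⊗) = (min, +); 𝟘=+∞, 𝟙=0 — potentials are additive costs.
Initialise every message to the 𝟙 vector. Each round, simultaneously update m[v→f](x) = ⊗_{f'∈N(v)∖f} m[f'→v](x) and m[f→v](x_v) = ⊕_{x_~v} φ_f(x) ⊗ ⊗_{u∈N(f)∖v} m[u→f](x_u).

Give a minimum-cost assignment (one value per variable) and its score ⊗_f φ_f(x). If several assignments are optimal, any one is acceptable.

init: all messages = 𝟙 over 3 values
r1 m[φ0→ice] = [0, 0, 5]
r1 m[φ0→slip] = [0, 2, 0]
r1 m[φ1→ice] = [0, 0, 0]
r1 m[φ1→rain] = [0, 0, 7]
r1 m[φ2→fog] = [1, 2, 1]
r1 m[φ2→slip] = [1, 1, 5]
r1 m[φ3→wind] = [4, 1, 3]
r1 m[φ3→slip] = [3, 3, 1]
r1 m[φ4→rain] = [2, 1, 6]
r1 m[φ5→fog] = [4, 6, 4]
r1 m[φ6→slip] = [9, 1, 8]
r1 m[φ7→ice] = [7, 9, 6]
r1 m[ice→φ0] = [0, 0, 0]
r1 m[ice→φ1] = [0, 0, 0]
r1 m[ice→φ7] = [0, 0, 0]
r1 m[wind→φ3] = [0, 0, 0]
r1 m[fog→φ2] = [0, 0, 0]
r1 m[fog→φ5] = [0, 0, 0]
r1 m[rain→φ1] = [0, 0, 0]
r1 m[rain→φ4] = [0, 0, 0]
r1 m[slip→φ0] = [0, 0, 0]
r1 m[slip→φ2] = [0, 0, 0]
r1 m[slip→φ3] = [0, 0, 0]
r1 m[slip→φ6] = [0, 0, 0]
r2 m[φ0→ice] = [0, 0, 5]
r2 m[φ0→slip] = [0, 2, 0]
r2 m[φ1→ice] = [0, 0, 0]
r2 m[φ1→rain] = [0, 0, 7]
r2 m[φ2→fog] = [1, 2, 1]
r2 m[φ2→slip] = [1, 1, 5]
r2 m[φ3→wind] = [4, 1, 3]
r2 m[φ3→slip] = [3, 3, 1]
r2 m[φ4→rain] = [2, 1, 6]
r2 m[φ5→fog] = [4, 6, 4]
r2 m[φ6→slip] = [9, 1, 8]
r2 m[φ7→ice] = [7, 9, 6]
r2 m[ice→φ0] = [7, 9, 6]
r2 m[ice→φ1] = [7, 9, 11]
r2 m[ice→φ7] = [0, 0, 5]
r2 m[wind→φ3] = [0, 0, 0]
r2 m[fog→φ2] = [4, 6, 4]
r2 m[fog→φ5] = [1, 2, 1]
r2 m[rain→φ1] = [2, 1, 6]
r2 m[rain→φ4] = [0, 0, 7]
r2 m[slip→φ0] = [13, 5, 14]
r2 m[slip→φ2] = [12, 6, 9]
r2 m[slip→φ3] = [10, 4, 13]
r2 m[slip→φ6] = [4, 6, 6]
r3 m[φ0→ice] = [11, 7, 12]
r3 m[φ0→slip] = [9, 11, 7]
r3 m[φ1→ice] = [1, 2, 2]
r3 m[φ1→rain] = [7, 7, 15]
r3 m[φ2→fog] = [7, 8, 13]
r3 m[φ2→slip] = [5, 5, 11]
r3 m[φ3→wind] = [10, 10, 7]
r3 m[φ3→slip] = [3, 3, 1]
r3 m[φ4→rain] = [2, 1, 6]
r3 m[φ5→fog] = [4, 6, 4]
r3 m[φ6→slip] = [9, 1, 8]
r3 m[φ7→ice] = [7, 9, 6]
r3 m[ice→φ0] = [7, 9, 6]
r3 m[ice→φ1] = [7, 9, 11]
r3 m[ice→φ7] = [0, 0, 5]
r3 m[wind→φ3] = [0, 0, 0]
r3 m[fog→φ2] = [4, 6, 4]
r3 m[fog→φ5] = [1, 2, 1]
r3 m[rain→φ1] = [2, 1, 6]
r3 m[rain→φ4] = [0, 0, 7]
r3 m[slip→φ0] = [13, 5, 14]
r3 m[slip→φ2] = [12, 6, 9]
r3 m[slip→φ3] = [10, 4, 13]
r3 m[slip→φ6] = [4, 6, 6]
r4 m[φ0→ice] = [11, 7, 12]
r4 m[φ0→slip] = [9, 11, 7]
r4 m[φ1→ice] = [1, 2, 2]
r4 m[φ1→rain] = [7, 7, 15]
r4 m[φ2→fog] = [7, 8, 13]
r4 m[φ2→slip] = [5, 5, 11]
r4 m[φ3→wind] = [10, 10, 7]
r4 m[φ3→slip] = [3, 3, 1]
r4 m[φ4→rain] = [2, 1, 6]
r4 m[φ5→fog] = [4, 6, 4]
r4 m[φ6→slip] = [9, 1, 8]
r4 m[φ7→ice] = [7, 9, 6]
r4 m[ice→φ0] = [8, 11, 8]
r4 m[ice→φ1] = [18, 16, 18]
r4 m[ice→φ7] = [12, 9, 14]
r4 m[wind→φ3] = [0, 0, 0]
r4 m[fog→φ2] = [4, 6, 4]
r4 m[fog→φ5] = [7, 8, 13]
r4 m[rain→φ1] = [2, 1, 6]
r4 m[rain→φ4] = [7, 7, 15]
r4 m[slip→φ0] = [17, 9, 20]
r4 m[slip→φ2] = [21, 15, 16]
r4 m[slip→φ3] = [23, 17, 26]
r4 m[slip→φ6] = [17, 19, 19]
r5 m[φ0→ice] = [15, 11, 16]
r5 m[φ0→slip] = [11, 13, 8]
r5 m[φ1→ice] = [1, 2, 2]
r5 m[φ1→rain] = [16, 18, 25]
r5 m[φ2→fog] = [16, 17, 22]
r5 m[φ2→slip] = [5, 5, 11]
r5 m[φ3→wind] = [23, 23, 20]
r5 m[φ3→slip] = [3, 3, 1]
r5 m[φ4→rain] = [2, 1, 6]
r5 m[φ5→fog] = [4, 6, 4]
r5 m[φ6→slip] = [9, 1, 8]
r5 m[φ7→ice] = [7, 9, 6]
r5 m[ice→φ0] = [8, 11, 8]
r5 m[ice→φ1] = [18, 16, 18]
r5 m[ice→φ7] = [12, 9, 14]
r5 m[wind→φ3] = [0, 0, 0]
r5 m[fog→φ2] = [4, 6, 4]
r5 m[fog→φ5] = [7, 8, 13]
r5 m[rain→φ1] = [2, 1, 6]
r5 m[rain→φ4] = [7, 7, 15]
r5 m[slip→φ0] = [17, 9, 20]
r5 m[slip→φ2] = [21, 15, 16]
r5 m[slip→φ3] = [23, 17, 26]
r5 m[slip→φ6] = [17, 19, 19]
r6 m[φ0→ice] = [15, 11, 16]
r6 m[φ0→slip] = [11, 13, 8]
r6 m[φ1→ice] = [1, 2, 2]
r6 m[φ1→rain] = [16, 18, 25]
r6 m[φ2→fog] = [16, 17, 22]
r6 m[φ2→slip] = [5, 5, 11]
r6 m[φ3→wind] = [23, 23, 20]
r6 m[φ3→slip] = [3, 3, 1]
r6 m[φ4→rain] = [2, 1, 6]
r6 m[φ5→fog] = [4, 6, 4]
r6 m[φ6→slip] = [9, 1, 8]
r6 m[φ7→ice] = [7, 9, 6]
r6 m[ice→φ0] = [8, 11, 8]
r6 m[ice→φ1] = [22, 20, 22]
r6 m[ice→φ7] = [16, 13, 18]
r6 m[wind→φ3] = [0, 0, 0]
r6 m[fog→φ2] = [4, 6, 4]
r6 m[fog→φ5] = [16, 17, 22]
r6 m[rain→φ1] = [2, 1, 6]
r6 m[rain→φ4] = [16, 18, 25]
r6 m[slip→φ0] = [17, 9, 20]
r6 m[slip→φ2] = [23, 17, 17]
r6 m[slip→φ3] = [25, 19, 27]
r6 m[slip→φ6] = [19, 21, 20]
r7 m[φ0→ice] = [15, 11, 16]
r7 m[φ0→slip] = [11, 13, 8]
r7 m[φ1→ice] = [1, 2, 2]
r7 m[φ1→rain] = [20, 22, 29]
r7 m[φ2→fog] = [18, 19, 24]
r7 m[φ2→slip] = [5, 5, 11]
r7 m[φ3→wind] = [25, 25, 22]
r7 m[φ3→slip] = [3, 3, 1]
r7 m[φ4→rain] = [2, 1, 6]
r7 m[φ5→fog] = [4, 6, 4]
r7 m[φ6→slip] = [9, 1, 8]
r7 m[φ7→ice] = [7, 9, 6]
r7 m[ice→φ0] = [8, 11, 8]
r7 m[ice→φ1] = [22, 20, 22]
r7 m[ice→φ7] = [16, 13, 18]
r7 m[wind→φ3] = [0, 0, 0]
r7 m[fog→φ2] = [4, 6, 4]
r7 m[fog→φ5] = [16, 17, 22]
r7 m[rain→φ1] = [2, 1, 6]
r7 m[rain→φ4] = [16, 18, 25]
r7 m[slip→φ0] = [17, 9, 20]
r7 m[slip→φ2] = [23, 17, 17]
r7 m[slip→φ3] = [25, 19, 27]
r7 m[slip→φ6] = [19, 21, 20]
r8 m[φ0→ice] = [15, 11, 16]
r8 m[φ0→slip] = [11, 13, 8]
r8 m[φ1→ice] = [1, 2, 2]
r8 m[φ1→rain] = [20, 22, 29]
r8 m[φ2→fog] = [18, 19, 24]
r8 m[φ2→slip] = [5, 5, 11]
r8 m[φ3→wind] = [25, 25, 22]
r8 m[φ3→slip] = [3, 3, 1]
r8 m[φ4→rain] = [2, 1, 6]
r8 m[φ5→fog] = [4, 6, 4]
r8 m[φ6→slip] = [9, 1, 8]
r8 m[φ7→ice] = [7, 9, 6]
r8 m[ice→φ0] = [8, 11, 8]
r8 m[ice→φ1] = [22, 20, 22]
r8 m[ice→φ7] = [16, 13, 18]
r8 m[wind→φ3] = [0, 0, 0]
r8 m[fog→φ2] = [4, 6, 4]
r8 m[fog→φ5] = [18, 19, 24]
r8 m[rain→φ1] = [2, 1, 6]
r8 m[rain→φ4] = [20, 22, 29]
r8 m[slip→φ0] = [17, 9, 20]
r8 m[slip→φ2] = [23, 17, 17]
r8 m[slip→φ3] = [25, 19, 27]
r8 m[slip→φ6] = [19, 21, 20]
r9 m[φ0→ice] = [15, 11, 16]
r9 m[φ0→slip] = [11, 13, 8]
r9 m[φ1→ice] = [1, 2, 2]
r9 m[φ1→rain] = [20, 22, 29]
r9 m[φ2→fog] = [18, 19, 24]
r9 m[φ2→slip] = [5, 5, 11]
r9 m[φ3→wind] = [25, 25, 22]
r9 m[φ3→slip] = [3, 3, 1]
r9 m[φ4→rain] = [2, 1, 6]
r9 m[φ5→fog] = [4, 6, 4]
r9 m[φ6→slip] = [9, 1, 8]
r9 m[φ7→ice] = [7, 9, 6]
r9 m[ice→φ0] = [8, 11, 8]
r9 m[ice→φ1] = [22, 20, 22]
r9 m[ice→φ7] = [16, 13, 18]
r9 m[wind→φ3] = [0, 0, 0]
r9 m[fog→φ2] = [4, 6, 4]
r9 m[fog→φ5] = [18, 19, 24]
r9 m[rain→φ1] = [2, 1, 6]
r9 m[rain→φ4] = [20, 22, 29]
r9 m[slip→φ0] = [17, 9, 20]
r9 m[slip→φ2] = [23, 17, 17]
r9 m[slip→φ3] = [25, 19, 27]
r9 m[slip→φ6] = [19, 21, 20]
fixed point reached at round 9
traceback from ice: (ice=1, wind=2, fog=0, rain=0, slip=1), score=22

assignment: (ice=1, wind=2, fog=0, rain=0, slip=1); score = 22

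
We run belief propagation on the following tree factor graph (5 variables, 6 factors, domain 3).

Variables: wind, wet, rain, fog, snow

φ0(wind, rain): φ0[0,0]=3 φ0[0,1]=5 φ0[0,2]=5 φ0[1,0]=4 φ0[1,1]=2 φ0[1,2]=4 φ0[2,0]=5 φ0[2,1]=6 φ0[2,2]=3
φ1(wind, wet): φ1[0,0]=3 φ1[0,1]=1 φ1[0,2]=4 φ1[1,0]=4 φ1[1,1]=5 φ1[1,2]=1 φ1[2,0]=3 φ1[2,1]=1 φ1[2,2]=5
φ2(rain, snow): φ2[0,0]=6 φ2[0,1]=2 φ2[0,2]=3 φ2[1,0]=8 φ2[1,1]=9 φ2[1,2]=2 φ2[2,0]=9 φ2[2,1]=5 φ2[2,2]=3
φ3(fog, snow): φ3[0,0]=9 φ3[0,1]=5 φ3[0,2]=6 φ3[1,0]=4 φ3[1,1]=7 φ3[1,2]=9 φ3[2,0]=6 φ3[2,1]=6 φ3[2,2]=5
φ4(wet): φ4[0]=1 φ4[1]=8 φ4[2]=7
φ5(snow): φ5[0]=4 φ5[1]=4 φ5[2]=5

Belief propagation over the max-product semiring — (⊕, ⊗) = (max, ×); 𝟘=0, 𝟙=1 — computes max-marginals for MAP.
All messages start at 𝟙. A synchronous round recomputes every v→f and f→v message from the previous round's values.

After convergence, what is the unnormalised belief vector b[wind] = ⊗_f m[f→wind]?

init: all messages = 𝟙 over 3 values
r1 m[φ0→wind] = [5, 4, 6]
r1 m[φ0→rain] = [5, 6, 5]
r1 m[φ1→wind] = [4, 5, 5]
r1 m[φ1→wet] = [4, 5, 5]
r1 m[φ2→rain] = [6, 9, 9]
r1 m[φ2→snow] = [9, 9, 3]
r1 m[φ3→fog] = [9, 9, 6]
r1 m[φ3→snow] = [9, 7, 9]
r1 m[φ4→wet] = [1, 8, 7]
r1 m[φ5→snow] = [4, 4, 5]
r1 m[wind→φ0] = [1, 1, 1]
r1 m[wind→φ1] = [1, 1, 1]
r1 m[wet→φ1] = [1, 1, 1]
r1 m[wet→φ4] = [1, 1, 1]
r1 m[rain→φ0] = [1, 1, 1]
r1 m[rain→φ2] = [1, 1, 1]
r1 m[fog→φ3] = [1, 1, 1]
r1 m[snow→φ2] = [1, 1, 1]
r1 m[snow→φ3] = [1, 1, 1]
r1 m[snow→φ5] = [1, 1, 1]
r2 m[φ0→wind] = [5, 4, 6]
r2 m[φ0→rain] = [5, 6, 5]
r2 m[φ1→wind] = [4, 5, 5]
r2 m[φ1→wet] = [4, 5, 5]
r2 m[φ2→rain] = [6, 9, 9]
r2 m[φ2→snow] = [9, 9, 3]
r2 m[φ3→fog] = [9, 9, 6]
r2 m[φ3→snow] = [9, 7, 9]
r2 m[φ4→wet] = [1, 8, 7]
r2 m[φ5→snow] = [4, 4, 5]
r2 m[wind→φ0] = [4, 5, 5]
r2 m[wind→φ1] = [5, 4, 6]
r2 m[wet→φ1] = [1, 8, 7]
r2 m[wet→φ4] = [4, 5, 5]
r2 m[rain→φ0] = [6, 9, 9]
r2 m[rain→φ2] = [5, 6, 5]
r2 m[fog→φ3] = [1, 1, 1]
r2 m[snow→φ2] = [36, 28, 45]
r2 m[snow→φ3] = [36, 36, 15]
r2 m[snow→φ5] = [81, 63, 27]
r3 m[φ0→wind] = [45, 36, 54]
r3 m[φ0→rain] = [25, 30, 20]
r3 m[φ1→wind] = [28, 40, 35]
r3 m[φ1→wet] = [18, 20, 30]
r3 m[φ2→rain] = [216, 288, 324]
r3 m[φ2→snow] = [48, 54, 15]
r3 m[φ3→fog] = [324, 252, 216]
r3 m[φ3→snow] = [9, 7, 9]
r3 m[φ4→wet] = [1, 8, 7]
r3 m[φ5→snow] = [4, 4, 5]
r3 m[wind→φ0] = [4, 5, 5]
r3 m[wind→φ1] = [5, 4, 6]
r3 m[wet→φ1] = [1, 8, 7]
r3 m[wet→φ4] = [4, 5, 5]
r3 m[rain→φ0] = [6, 9, 9]
r3 m[rain→φ2] = [5, 6, 5]
r3 m[fog→φ3] = [1, 1, 1]
r3 m[snow→φ2] = [36, 28, 45]
r3 m[snow→φ3] = [36, 36, 15]
r3 m[snow→φ5] = [81, 63, 27]
r4 m[φ0→wind] = [45, 36, 54]
r4 m[φ0→rain] = [25, 30, 20]
r4 m[φ1→wind] = [28, 40, 35]
r4 m[φ1→wet] = [18, 20, 30]
r4 m[φ2→rain] = [216, 288, 324]
r4 m[φ2→snow] = [48, 54, 15]
r4 m[φ3→fog] = [324, 252, 216]
r4 m[φ3→snow] = [9, 7, 9]
r4 m[φ4→wet] = [1, 8, 7]
r4 m[φ5→snow] = [4, 4, 5]
r4 m[wind→φ0] = [28, 40, 35]
r4 m[wind→φ1] = [45, 36, 54]
r4 m[wet→φ1] = [1, 8, 7]
r4 m[wet→φ4] = [18, 20, 30]
r4 m[rain→φ0] = [216, 288, 324]
r4 m[rain→φ2] = [25, 30, 20]
r4 m[fog→φ3] = [1, 1, 1]
r4 m[snow→φ2] = [36, 28, 45]
r4 m[snow→φ3] = [192, 216, 75]
r4 m[snow→φ5] = [432, 378, 135]
r5 m[φ0→wind] = [1620, 1296, 1728]
r5 m[φ0→rain] = [175, 210, 160]
r5 m[φ1→wind] = [28, 40, 35]
r5 m[φ1→wet] = [162, 180, 270]
r5 m[φ2→rain] = [216, 288, 324]
r5 m[φ2→snow] = [240, 270, 75]
r5 m[φ3→fog] = [1728, 1512, 1296]
r5 m[φ3→snow] = [9, 7, 9]
r5 m[φ4→wet] = [1, 8, 7]
r5 m[φ5→snow] = [4, 4, 5]
r5 m[wind→φ0] = [28, 40, 35]
r5 m[wind→φ1] = [45, 36, 54]
r5 m[wet→φ1] = [1, 8, 7]
r5 m[wet→φ4] = [18, 20, 30]
r5 m[rain→φ0] = [216, 288, 324]
r5 m[rain→φ2] = [25, 30, 20]
r5 m[fog→φ3] = [1, 1, 1]
r5 m[snow→φ2] = [36, 28, 45]
r5 m[snow→φ3] = [192, 216, 75]
r5 m[snow→φ5] = [432, 378, 135]
r6 m[φ0→wind] = [1620, 1296, 1728]
r6 m[φ0→rain] = [175, 210, 160]
r6 m[φ1→wind] = [28, 40, 35]
r6 m[φ1→wet] = [162, 180, 270]
r6 m[φ2→rain] = [216, 288, 324]
r6 m[φ2→snow] = [240, 270, 75]
r6 m[φ3→fog] = [1728, 1512, 1296]
r6 m[φ3→snow] = [9, 7, 9]
r6 m[φ4→wet] = [1, 8, 7]
r6 m[φ5→snow] = [4, 4, 5]
r6 m[wind→φ0] = [28, 40, 35]
r6 m[wind→φ1] = [1620, 1296, 1728]
r6 m[wet→φ1] = [1, 8, 7]
r6 m[wet→φ4] = [162, 180, 270]
r6 m[rain→φ0] = [216, 288, 324]
r6 m[rain→φ2] = [175, 210, 160]
r6 m[fog→φ3] = [1, 1, 1]
r6 m[snow→φ2] = [36, 28, 45]
r6 m[snow→φ3] = [960, 1080, 375]
r6 m[snow→φ5] = [2160, 1890, 675]
r7 m[φ0→wind] = [1620, 1296, 1728]
r7 m[φ0→rain] = [175, 210, 160]
r7 m[φ1→wind] = [28, 40, 35]
r7 m[φ1→wet] = [5184, 6480, 8640]
r7 m[φ2→rain] = [216, 288, 324]
r7 m[φ2→snow] = [1680, 1890, 525]
r7 m[φ3→fog] = [8640, 7560, 6480]
r7 m[φ3→snow] = [9, 7, 9]
r7 m[φ4→wet] = [1, 8, 7]
r7 m[φ5→snow] = [4, 4, 5]
r7 m[wind→φ0] = [28, 40, 35]
r7 m[wind→φ1] = [1620, 1296, 1728]
r7 m[wet→φ1] = [1, 8, 7]
r7 m[wet→φ4] = [162, 180, 270]
r7 m[rain→φ0] = [216, 288, 324]
r7 m[rain→φ2] = [175, 210, 160]
r7 m[fog→φ3] = [1, 1, 1]
r7 m[snow→φ2] = [36, 28, 45]
r7 m[snow→φ3] = [960, 1080, 375]
r7 m[snow→φ5] = [2160, 1890, 675]
r8 m[φ0→wind] = [1620, 1296, 1728]
r8 m[φ0→rain] = [175, 210, 160]
r8 m[φ1→wind] = [28, 40, 35]
r8 m[φ1→wet] = [5184, 6480, 8640]
r8 m[φ2→rain] = [216, 288, 324]
r8 m[φ2→snow] = [1680, 1890, 525]
r8 m[φ3→fog] = [8640, 7560, 6480]
r8 m[φ3→snow] = [9, 7, 9]
r8 m[φ4→wet] = [1, 8, 7]
r8 m[φ5→snow] = [4, 4, 5]
r8 m[wind→φ0] = [28, 40, 35]
r8 m[wind→φ1] = [1620, 1296, 1728]
r8 m[wet→φ1] = [1, 8, 7]
r8 m[wet→φ4] = [5184, 6480, 8640]
r8 m[rain→φ0] = [216, 288, 324]
r8 m[rain→φ2] = [175, 210, 160]
r8 m[fog→φ3] = [1, 1, 1]
r8 m[snow→φ2] = [36, 28, 45]
r8 m[snow→φ3] = [6720, 7560, 2625]
r8 m[snow→φ5] = [15120, 13230, 4725]
r9 m[φ0→wind] = [1620, 1296, 1728]
r9 m[φ0→rain] = [175, 210, 160]
r9 m[φ1→wind] = [28, 40, 35]
r9 m[φ1→wet] = [5184, 6480, 8640]
r9 m[φ2→rain] = [216, 288, 324]
r9 m[φ2→snow] = [1680, 1890, 525]
r9 m[φ3→fog] = [60480, 52920, 45360]
r9 m[φ3→snow] = [9, 7, 9]
r9 m[φ4→wet] = [1, 8, 7]
r9 m[φ5→snow] = [4, 4, 5]
r9 m[wind→φ0] = [28, 40, 35]
r9 m[wind→φ1] = [1620, 1296, 1728]
r9 m[wet→φ1] = [1, 8, 7]
r9 m[wet→φ4] = [5184, 6480, 8640]
r9 m[rain→φ0] = [216, 288, 324]
r9 m[rain→φ2] = [175, 210, 160]
r9 m[fog→φ3] = [1, 1, 1]
r9 m[snow→φ2] = [36, 28, 45]
r9 m[snow→φ3] = [6720, 7560, 2625]
r9 m[snow→φ5] = [15120, 13230, 4725]
r10 m[φ0→wind] = [1620, 1296, 1728]
r10 m[φ0→rain] = [175, 210, 160]
r10 m[φ1→wind] = [28, 40, 35]
r10 m[φ1→wet] = [5184, 6480, 8640]
r10 m[φ2→rain] = [216, 288, 324]
r10 m[φ2→snow] = [1680, 1890, 525]
r10 m[φ3→fog] = [60480, 52920, 45360]
r10 m[φ3→snow] = [9, 7, 9]
r10 m[φ4→wet] = [1, 8, 7]
r10 m[φ5→snow] = [4, 4, 5]
r10 m[wind→φ0] = [28, 40, 35]
r10 m[wind→φ1] = [1620, 1296, 1728]
r10 m[wet→φ1] = [1, 8, 7]
r10 m[wet→φ4] = [5184, 6480, 8640]
r10 m[rain→φ0] = [216, 288, 324]
r10 m[rain→φ2] = [175, 210, 160]
r10 m[fog→φ3] = [1, 1, 1]
r10 m[snow→φ2] = [36, 28, 45]
r10 m[snow→φ3] = [6720, 7560, 2625]
r10 m[snow→φ5] = [15120, 13230, 4725]
fixed point reached at round 10
b[wind] = ⊗ incoming = [45360, 51840, 60480]

b[wind] = [45360, 51840, 60480]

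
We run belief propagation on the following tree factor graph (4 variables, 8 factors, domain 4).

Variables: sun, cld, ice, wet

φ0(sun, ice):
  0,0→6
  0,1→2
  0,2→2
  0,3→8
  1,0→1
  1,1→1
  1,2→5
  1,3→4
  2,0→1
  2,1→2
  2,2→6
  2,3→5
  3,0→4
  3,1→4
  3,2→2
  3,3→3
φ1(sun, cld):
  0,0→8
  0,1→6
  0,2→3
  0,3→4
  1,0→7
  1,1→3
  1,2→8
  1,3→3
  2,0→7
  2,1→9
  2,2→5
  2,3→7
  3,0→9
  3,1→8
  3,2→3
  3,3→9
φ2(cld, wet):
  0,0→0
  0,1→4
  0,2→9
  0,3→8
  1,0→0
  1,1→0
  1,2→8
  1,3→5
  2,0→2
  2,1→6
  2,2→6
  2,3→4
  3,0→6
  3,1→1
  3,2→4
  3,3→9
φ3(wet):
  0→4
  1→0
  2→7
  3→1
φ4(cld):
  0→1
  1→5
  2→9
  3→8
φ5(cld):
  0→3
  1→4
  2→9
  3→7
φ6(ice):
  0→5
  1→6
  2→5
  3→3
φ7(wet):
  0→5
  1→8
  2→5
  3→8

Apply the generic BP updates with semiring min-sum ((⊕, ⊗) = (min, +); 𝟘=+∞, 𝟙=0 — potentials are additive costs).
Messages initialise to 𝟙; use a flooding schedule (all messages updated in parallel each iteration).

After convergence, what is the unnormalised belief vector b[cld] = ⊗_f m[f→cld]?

b[cld] = [26, 26, 38, 33]

init: all messages = 𝟙 over 4 values
r1 m[φ0→sun] = [2, 1, 1, 2]
r1 m[φ0→ice] = [1, 1, 2, 3]
r1 m[φ1→sun] = [3, 3, 5, 3]
r1 m[φ1→cld] = [7, 3, 3, 3]
r1 m[φ2→cld] = [0, 0, 2, 1]
r1 m[φ2→wet] = [0, 0, 4, 4]
r1 m[φ3→wet] = [4, 0, 7, 1]
r1 m[φ4→cld] = [1, 5, 9, 8]
r1 m[φ5→cld] = [3, 4, 9, 7]
r1 m[φ6→ice] = [5, 6, 5, 3]
r1 m[φ7→wet] = [5, 8, 5, 8]
r1 m[sun→φ0] = [0, 0, 0, 0]
r1 m[sun→φ1] = [0, 0, 0, 0]
r1 m[cld→φ1] = [0, 0, 0, 0]
r1 m[cld→φ2] = [0, 0, 0, 0]
r1 m[cld→φ4] = [0, 0, 0, 0]
r1 m[cld→φ5] = [0, 0, 0, 0]
r1 m[ice→φ0] = [0, 0, 0, 0]
r1 m[ice→φ6] = [0, 0, 0, 0]
r1 m[wet→φ2] = [0, 0, 0, 0]
r1 m[wet→φ3] = [0, 0, 0, 0]
r1 m[wet→φ7] = [0, 0, 0, 0]
r2 m[φ0→sun] = [2, 1, 1, 2]
r2 m[φ0→ice] = [1, 1, 2, 3]
r2 m[φ1→sun] = [3, 3, 5, 3]
r2 m[φ1→cld] = [7, 3, 3, 3]
r2 m[φ2→cld] = [0, 0, 2, 1]
r2 m[φ2→wet] = [0, 0, 4, 4]
r2 m[φ3→wet] = [4, 0, 7, 1]
r2 m[φ4→cld] = [1, 5, 9, 8]
r2 m[φ5→cld] = [3, 4, 9, 7]
r2 m[φ6→ice] = [5, 6, 5, 3]
r2 m[φ7→wet] = [5, 8, 5, 8]
r2 m[sun→φ0] = [3, 3, 5, 3]
r2 m[sun→φ1] = [2, 1, 1, 2]
r2 m[cld→φ1] = [4, 9, 20, 16]
r2 m[cld→φ2] = [11, 12, 21, 18]
r2 m[cld→φ4] = [10, 7, 14, 11]
r2 m[cld→φ5] = [8, 8, 14, 12]
r2 m[ice→φ0] = [5, 6, 5, 3]
r2 m[ice→φ6] = [1, 1, 2, 3]
r2 m[wet→φ2] = [9, 8, 12, 9]
r2 m[wet→φ3] = [5, 8, 9, 12]
r2 m[wet→φ7] = [4, 0, 11, 5]
r3 m[φ0→sun] = [7, 6, 6, 6]
r3 m[φ0→ice] = [4, 4, 5, 6]
r3 m[φ1→sun] = [12, 11, 11, 13]
r3 m[φ1→cld] = [8, 4, 5, 4]
r3 m[φ2→cld] = [9, 8, 11, 9]
r3 m[φ2→wet] = [11, 12, 20, 17]
r3 m[φ3→wet] = [4, 0, 7, 1]
r3 m[φ4→cld] = [1, 5, 9, 8]
r3 m[φ5→cld] = [3, 4, 9, 7]
r3 m[φ6→ice] = [5, 6, 5, 3]
r3 m[φ7→wet] = [5, 8, 5, 8]
r3 m[sun→φ0] = [3, 3, 5, 3]
r3 m[sun→φ1] = [2, 1, 1, 2]
r3 m[cld→φ1] = [4, 9, 20, 16]
r3 m[cld→φ2] = [11, 12, 21, 18]
r3 m[cld→φ4] = [10, 7, 14, 11]
r3 m[cld→φ5] = [8, 8, 14, 12]
r3 m[ice→φ0] = [5, 6, 5, 3]
r3 m[ice→φ6] = [1, 1, 2, 3]
r3 m[wet→φ2] = [9, 8, 12, 9]
r3 m[wet→φ3] = [5, 8, 9, 12]
r3 m[wet→φ7] = [4, 0, 11, 5]
r4 m[φ0→sun] = [7, 6, 6, 6]
r4 m[φ0→ice] = [4, 4, 5, 6]
r4 m[φ1→sun] = [12, 11, 11, 13]
r4 m[φ1→cld] = [8, 4, 5, 4]
r4 m[φ2→cld] = [9, 8, 11, 9]
r4 m[φ2→wet] = [11, 12, 20, 17]
r4 m[φ3→wet] = [4, 0, 7, 1]
r4 m[φ4→cld] = [1, 5, 9, 8]
r4 m[φ5→cld] = [3, 4, 9, 7]
r4 m[φ6→ice] = [5, 6, 5, 3]
r4 m[φ7→wet] = [5, 8, 5, 8]
r4 m[sun→φ0] = [12, 11, 11, 13]
r4 m[sun→φ1] = [7, 6, 6, 6]
r4 m[cld→φ1] = [13, 17, 29, 24]
r4 m[cld→φ2] = [12, 13, 23, 19]
r4 m[cld→φ4] = [20, 16, 25, 20]
r4 m[cld→φ5] = [18, 17, 25, 21]
r4 m[ice→φ0] = [5, 6, 5, 3]
r4 m[ice→φ6] = [4, 4, 5, 6]
r4 m[wet→φ2] = [9, 8, 12, 9]
r4 m[wet→φ3] = [16, 20, 25, 25]
r4 m[wet→φ7] = [15, 12, 27, 18]
r5 m[φ0→sun] = [7, 6, 6, 6]
r5 m[φ0→ice] = [12, 12, 14, 15]
r5 m[φ1→sun] = [21, 20, 20, 22]
r5 m[φ1→cld] = [13, 9, 9, 9]
r5 m[φ2→cld] = [9, 8, 11, 9]
r5 m[φ2→wet] = [12, 13, 21, 18]
r5 m[φ3→wet] = [4, 0, 7, 1]
r5 m[φ4→cld] = [1, 5, 9, 8]
r5 m[φ5→cld] = [3, 4, 9, 7]
r5 m[φ6→ice] = [5, 6, 5, 3]
r5 m[φ7→wet] = [5, 8, 5, 8]
r5 m[sun→φ0] = [12, 11, 11, 13]
r5 m[sun→φ1] = [7, 6, 6, 6]
r5 m[cld→φ1] = [13, 17, 29, 24]
r5 m[cld→φ2] = [12, 13, 23, 19]
r5 m[cld→φ4] = [20, 16, 25, 20]
r5 m[cld→φ5] = [18, 17, 25, 21]
r5 m[ice→φ0] = [5, 6, 5, 3]
r5 m[ice→φ6] = [4, 4, 5, 6]
r5 m[wet→φ2] = [9, 8, 12, 9]
r5 m[wet→φ3] = [16, 20, 25, 25]
r5 m[wet→φ7] = [15, 12, 27, 18]
r6 m[φ0→sun] = [7, 6, 6, 6]
r6 m[φ0→ice] = [12, 12, 14, 15]
r6 m[φ1→sun] = [21, 20, 20, 22]
r6 m[φ1→cld] = [13, 9, 9, 9]
r6 m[φ2→cld] = [9, 8, 11, 9]
r6 m[φ2→wet] = [12, 13, 21, 18]
r6 m[φ3→wet] = [4, 0, 7, 1]
r6 m[φ4→cld] = [1, 5, 9, 8]
r6 m[φ5→cld] = [3, 4, 9, 7]
r6 m[φ6→ice] = [5, 6, 5, 3]
r6 m[φ7→wet] = [5, 8, 5, 8]
r6 m[sun→φ0] = [21, 20, 20, 22]
r6 m[sun→φ1] = [7, 6, 6, 6]
r6 m[cld→φ1] = [13, 17, 29, 24]
r6 m[cld→φ2] = [17, 18, 27, 24]
r6 m[cld→φ4] = [25, 21, 29, 25]
r6 m[cld→φ5] = [23, 22, 29, 26]
r6 m[ice→φ0] = [5, 6, 5, 3]
r6 m[ice→φ6] = [12, 12, 14, 15]
r6 m[wet→φ2] = [9, 8, 12, 9]
r6 m[wet→φ3] = [17, 21, 26, 26]
r6 m[wet→φ7] = [16, 13, 28, 19]
r7 m[φ0→sun] = [7, 6, 6, 6]
r7 m[φ0→ice] = [21, 21, 23, 24]
r7 m[φ1→sun] = [21, 20, 20, 22]
r7 m[φ1→cld] = [13, 9, 9, 9]
r7 m[φ2→cld] = [9, 8, 11, 9]
r7 m[φ2→wet] = [17, 18, 26, 23]
r7 m[φ3→wet] = [4, 0, 7, 1]
r7 m[φ4→cld] = [1, 5, 9, 8]
r7 m[φ5→cld] = [3, 4, 9, 7]
r7 m[φ6→ice] = [5, 6, 5, 3]
r7 m[φ7→wet] = [5, 8, 5, 8]
r7 m[sun→φ0] = [21, 20, 20, 22]
r7 m[sun→φ1] = [7, 6, 6, 6]
r7 m[cld→φ1] = [13, 17, 29, 24]
r7 m[cld→φ2] = [17, 18, 27, 24]
r7 m[cld→φ4] = [25, 21, 29, 25]
r7 m[cld→φ5] = [23, 22, 29, 26]
r7 m[ice→φ0] = [5, 6, 5, 3]
r7 m[ice→φ6] = [12, 12, 14, 15]
r7 m[wet→φ2] = [9, 8, 12, 9]
r7 m[wet→φ3] = [17, 21, 26, 26]
r7 m[wet→φ7] = [16, 13, 28, 19]
r8 m[φ0→sun] = [7, 6, 6, 6]
r8 m[φ0→ice] = [21, 21, 23, 24]
r8 m[φ1→sun] = [21, 20, 20, 22]
r8 m[φ1→cld] = [13, 9, 9, 9]
r8 m[φ2→cld] = [9, 8, 11, 9]
r8 m[φ2→wet] = [17, 18, 26, 23]
r8 m[φ3→wet] = [4, 0, 7, 1]
r8 m[φ4→cld] = [1, 5, 9, 8]
r8 m[φ5→cld] = [3, 4, 9, 7]
r8 m[φ6→ice] = [5, 6, 5, 3]
r8 m[φ7→wet] = [5, 8, 5, 8]
r8 m[sun→φ0] = [21, 20, 20, 22]
r8 m[sun→φ1] = [7, 6, 6, 6]
r8 m[cld→φ1] = [13, 17, 29, 24]
r8 m[cld→φ2] = [17, 18, 27, 24]
r8 m[cld→φ4] = [25, 21, 29, 25]
r8 m[cld→φ5] = [23, 22, 29, 26]
r8 m[ice→φ0] = [5, 6, 5, 3]
r8 m[ice→φ6] = [21, 21, 23, 24]
r8 m[wet→φ2] = [9, 8, 12, 9]
r8 m[wet→φ3] = [22, 26, 31, 31]
r8 m[wet→φ7] = [21, 18, 33, 24]
r9 m[φ0→sun] = [7, 6, 6, 6]
r9 m[φ0→ice] = [21, 21, 23, 24]
r9 m[φ1→sun] = [21, 20, 20, 22]
r9 m[φ1→cld] = [13, 9, 9, 9]
r9 m[φ2→cld] = [9, 8, 11, 9]
r9 m[φ2→wet] = [17, 18, 26, 23]
r9 m[φ3→wet] = [4, 0, 7, 1]
r9 m[φ4→cld] = [1, 5, 9, 8]
r9 m[φ5→cld] = [3, 4, 9, 7]
r9 m[φ6→ice] = [5, 6, 5, 3]
r9 m[φ7→wet] = [5, 8, 5, 8]
r9 m[sun→φ0] = [21, 20, 20, 22]
r9 m[sun→φ1] = [7, 6, 6, 6]
r9 m[cld→φ1] = [13, 17, 29, 24]
r9 m[cld→φ2] = [17, 18, 27, 24]
r9 m[cld→φ4] = [25, 21, 29, 25]
r9 m[cld→φ5] = [23, 22, 29, 26]
r9 m[ice→φ0] = [5, 6, 5, 3]
r9 m[ice→φ6] = [21, 21, 23, 24]
r9 m[wet→φ2] = [9, 8, 12, 9]
r9 m[wet→φ3] = [22, 26, 31, 31]
r9 m[wet→φ7] = [21, 18, 33, 24]
fixed point reached at round 9
b[cld] = ⊗ incoming = [26, 26, 38, 33]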